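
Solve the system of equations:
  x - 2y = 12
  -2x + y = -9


Using Cramer's rule:
Determinant D = (1)(1) - (-2)(-2) = 1 - 4 = -3
Dx = (12)(1) - (-9)(-2) = 12 - 18 = -6
Dy = (1)(-9) - (-2)(12) = -9 + 24 = 15
x = Dx/D = -6/-3 = 2
y = Dy/D = 15/-3 = -5

x = 2, y = -5


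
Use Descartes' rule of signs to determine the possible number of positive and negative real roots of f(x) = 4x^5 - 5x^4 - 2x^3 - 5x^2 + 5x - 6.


Descartes' rule of signs:

For positive roots, count sign changes in f(x) = 4x^5 - 5x^4 - 2x^3 - 5x^2 + 5x - 6:
Signs of coefficients: +, -, -, -, +, -
Number of sign changes: 3
Possible positive real roots: 3, 1

For negative roots, examine f(-x) = -4x^5 - 5x^4 + 2x^3 - 5x^2 - 5x - 6:
Signs of coefficients: -, -, +, -, -, -
Number of sign changes: 2
Possible negative real roots: 2, 0

Positive roots: 3 or 1; Negative roots: 2 or 0


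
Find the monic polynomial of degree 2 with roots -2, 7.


A monic polynomial with roots -2, 7 is:
p(x) = (x + 2)(x - 7)
After multiplying by (x + 2): x + 2
After multiplying by (x - 7): x^2 - 5x - 14

x^2 - 5x - 14


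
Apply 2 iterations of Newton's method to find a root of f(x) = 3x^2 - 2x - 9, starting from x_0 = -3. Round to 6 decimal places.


Newton's method: x_(n+1) = x_n - f(x_n)/f'(x_n)
f(x) = 3x^2 - 2x - 9
f'(x) = 6x - 2

Iteration 1:
  f(-3.000000) = 24.000000
  f'(-3.000000) = -20.000000
  x_1 = -3.000000 - (24.000000)/(-20.000000) = -1.800000

Iteration 2:
  f(-1.800000) = 4.320000
  f'(-1.800000) = -12.800000
  x_2 = -1.800000 - (4.320000)/(-12.800000) = -1.462500

x_2 = -1.462500


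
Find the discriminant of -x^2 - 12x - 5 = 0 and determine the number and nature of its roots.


For ax^2 + bx + c = 0, discriminant D = b^2 - 4ac
Here a = -1, b = -12, c = -5
D = (-12)^2 - 4(-1)(-5) = 144 - 20 = 124

D = 124 > 0 but not a perfect square
The equation has 2 distinct real irrational roots.

Discriminant = 124, 2 distinct real irrational roots


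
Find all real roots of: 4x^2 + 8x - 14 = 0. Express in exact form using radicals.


Using the quadratic formula: x = (-b ± sqrt(b^2 - 4ac)) / (2a)
Here a = 4, b = 8, c = -14
Discriminant = b^2 - 4ac = 8^2 - 4(4)(-14) = 64 + 224 = 288
Since discriminant = 288 > 0, there are two real roots.
x = (-8 ± 12*sqrt(2)) / 8
Simplifying: x = (-2 ± 3*sqrt(2)) / 2
Numerically: x ≈ 1.1213 or x ≈ -3.1213

x = (-2 + 3*sqrt(2)) / 2 or x = (-2 - 3*sqrt(2)) / 2


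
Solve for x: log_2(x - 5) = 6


Convert to exponential form: x - 5 = 2^6 = 64
x = 64 + 5 = 69
Check: log_2(69 - 5) = log_2(64) = log_2(64) = 6 ✓

x = 69


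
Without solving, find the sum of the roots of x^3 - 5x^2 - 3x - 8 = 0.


By Vieta's formulas for x^3 + bx^2 + cx + d = 0:
  r1 + r2 + r3 = -b/a = 5
  r1*r2 + r1*r3 + r2*r3 = c/a = -3
  r1*r2*r3 = -d/a = 8


Sum = 5


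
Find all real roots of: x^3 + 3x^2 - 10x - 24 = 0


Let p(x) = x^3 + 3x^2 - 10x - 24. By the rational root theorem (leading coefficient 1), any rational root is an integer divisor of 24: try ±1, ±2, ... in turn.
Test x = 1: value = -30 ≠ 0.
Test x = -1: value = -12 ≠ 0.
Test x = 2: value = -24 ≠ 0.
Test x = -2: value = 0 ✓, so (x + 2) is a factor.
Synthetic division by (x + 2): bring down 1; 1(-2) + 3 = 1; 1(-2) - 10 = -12; (-12)(-2) - 24 = 0 → quotient x^2 + x - 12, remainder 0.
Solve the quadratic x^2 + x - 12 = 0: discriminant = 1^2 - 4(1)(-12) = 1 + 48 = 49.
sqrt(49) = 7, so x = (-1 ± 7)/2: x = 3 or x = -4.

x = -4, x = -2, x = 3


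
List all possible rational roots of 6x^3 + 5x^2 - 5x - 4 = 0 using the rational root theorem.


Rational root theorem: possible roots are ±p/q where:
  p divides the constant term (-4): p ∈ {1, 2, 4}
  q divides the leading coefficient (6): q ∈ {1, 2, 3, 6}

All possible rational roots: -4, -2, -4/3, -1, -2/3, -1/2, -1/3, -1/6, 1/6, 1/3, 1/2, 2/3, 1, 4/3, 2, 4

-4, -2, -4/3, -1, -2/3, -1/2, -1/3, -1/6, 1/6, 1/3, 1/2, 2/3, 1, 4/3, 2, 4


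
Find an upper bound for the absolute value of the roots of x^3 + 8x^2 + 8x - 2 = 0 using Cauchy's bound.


Cauchy's bound: all roots r satisfy |r| <= 1 + max(|a_i/a_n|) for i = 0,...,n-1
where a_n is the leading coefficient.

Coefficients: [1, 8, 8, -2]
Leading coefficient a_n = 1
Ratios |a_i/a_n|: 8, 8, 2
Maximum ratio: 8
Cauchy's bound: |r| <= 1 + 8 = 9

Upper bound = 9


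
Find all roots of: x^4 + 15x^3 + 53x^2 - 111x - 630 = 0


Let p(x) = x^4 + 15x^3 + 53x^2 - 111x - 630. By the rational root theorem (leading coefficient 1), any rational root is an integer divisor of 630: try ±1, ±2, ... in turn.
Test x = 1: value = -672 ≠ 0.
Test x = -1: value = -480 ≠ 0.
Test x = 2: value = -504 ≠ 0.
Test x = -2: value = -300 ≠ 0.
Test x = 3: value = 0 ✓, so (x - 3) is a factor.
Synthetic division by (x - 3): bring down 1; 1(3) + 15 = 18; 18(3) + 53 = 107; 107(3) - 111 = 210; 210(3) - 630 = 0 → quotient x^3 + 18x^2 + 107x + 210, remainder 0.
Continue with the quotient x^3 + 18x^2 + 107x + 210 (candidates must divide 210; re-test x = 3 first in case it repeats).
Test x = 3: value = 720 ≠ 0.
Test x = -3: value = 24 ≠ 0.
Test x = 5: value = 1320 ≠ 0.
Test x = -5: value = 0 ✓, so (x + 5) is a factor.
Synthetic division by (x + 5): bring down 1; 1(-5) + 18 = 13; 13(-5) + 107 = 42; 42(-5) + 210 = 0 → quotient x^2 + 13x + 42, remainder 0.
Solve the quadratic x^2 + 13x + 42 = 0: discriminant = 13^2 - 4(1)(42) = 169 - 168 = 1.
sqrt(1) = 1, so x = (-13 ± 1)/2: x = -6 or x = -7.
Collecting all roots found:

x = -7, x = -6, x = -5, x = 3


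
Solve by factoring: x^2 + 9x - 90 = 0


We need two numbers that multiply to -90 and add to 9.
Those numbers are 15 and -6 (since 15 * (-6) = -90 and 15 + (-6) = 9).
So x^2 + 9x - 90 = (x + 15)(x - 6) = 0
Setting each factor to zero: x = -15 or x = 6

x = -15, x = 6


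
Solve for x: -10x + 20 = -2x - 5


Starting with: -10x + 20 = -2x - 5
Move all x terms to left: (-10 + 2)x = -5 - 20
Simplify: -8x = -25
Divide both sides by -8: x = 25/8

x = 25/8


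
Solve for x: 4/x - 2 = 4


Subtract -2 from both sides: 4/x = 6
Multiply both sides by x: 4 = 6 * x
Divide by 6: x = 2/3

x = 2/3


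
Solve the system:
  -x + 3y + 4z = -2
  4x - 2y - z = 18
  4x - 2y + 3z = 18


Using Cramer's rule. Expand each determinant along the first row.
D  = (-1)*[(-2)*3 - (-1)*(-2)] - 3*[4*3 - (-1)*4] + 4*[4*(-2) - (-2)*4]
  = (-1)*(-8) - 3*(16) + 4*(0) = -40
Dx = (-2)*[(-2)*3 - (-1)*(-2)] - 3*[18*3 - (-1)*18] + 4*[18*(-2) - (-2)*18]
  = (-2)*(-8) - 3*(72) + 4*(0) = -200
Dy = (-1)*[18*3 - (-1)*18] - (-2)*[4*3 - (-1)*4] + 4*[4*18 - 18*4]
  = (-1)*(72) - (-2)*(16) + 4*(0) = -40
Dz = (-1)*[(-2)*18 - 18*(-2)] - 3*[4*18 - 18*4] + (-2)*[4*(-2) - (-2)*4]
  = (-1)*(0) - 3*(0) + (-2)*(0) = 0
x = Dx/D = -200/-40 = 5, y = Dy/D = -40/-40 = 1, z = Dz/D = 0/-40 = 0
Check eq1: (-1)(5) + (3)(1) + (4)(0) = -2 = -2 ✓
Check eq2: (4)(5) + (-2)(1) + (-1)(0) = 18 = 18 ✓
Check eq3: (4)(5) + (-2)(1) + (3)(0) = 18 = 18 ✓

x = 5, y = 1, z = 0


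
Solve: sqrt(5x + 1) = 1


Square both sides: 5x + 1 = 1^2 = 1
5x = 1 - 1 = 0
x = 0
Check: sqrt(5*0 + 1) = sqrt(1) = 1 ✓

x = 0


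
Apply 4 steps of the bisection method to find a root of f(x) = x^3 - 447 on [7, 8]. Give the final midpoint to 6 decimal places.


f(x) = x^3 - 447
f(7) = -104 < 0
f(8) = 65 > 0

Step 1: midpoint = (7.000000 + 8.000000)/2 = 7.500000
  f(7.500000) = -25.125000
  f(mid) < 0, so root is in [7.500000, 8.000000]

Step 2: midpoint = (7.500000 + 8.000000)/2 = 7.750000
  f(7.750000) = 18.484375
  f(mid) > 0, so root is in [7.500000, 7.750000]

Step 3: midpoint = (7.500000 + 7.750000)/2 = 7.625000
  f(7.625000) = -3.677734
  f(mid) < 0, so root is in [7.625000, 7.750000]

Step 4: midpoint = (7.625000 + 7.750000)/2 = 7.687500
  f(7.687500) = 7.313232
  f(mid) > 0, so root is in [7.625000, 7.687500]

midpoint = 7.687500


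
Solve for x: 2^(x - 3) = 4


Express both sides with the same base.
4 = 2^2
Since the bases match, equate exponents: x - 3 = 2
So x = 2 - (-3) = 5

x = 5


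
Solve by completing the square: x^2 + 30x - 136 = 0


Start: x^2 + 30x - 136 = 0
Move constant: x^2 + 30x = 136
Half of 30 is 15, squared is 225
Add 225 to both sides: x^2 + 30x + 225 = 361
(x + 15)^2 = 361
x + 15 = ±19
x = -15 + 19 = 4 or x = -15 - 19 = -34

x = -34, x = 4


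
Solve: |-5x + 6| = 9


An absolute value equation |expr| = 9 gives two cases:
Case 1: -5x + 6 = 9
  -5x = 3, so x = -3/5
Case 2: -5x + 6 = -9
  -5x = -15, so x = 3

x = -3/5, x = 3


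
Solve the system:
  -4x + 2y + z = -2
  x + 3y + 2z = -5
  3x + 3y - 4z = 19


Using Cramer's rule. Expand each determinant along the first row.
D  = (-4)*[3*(-4) - 2*3] - 2*[1*(-4) - 2*3] + 1*[1*3 - 3*3]
  = (-4)*(-18) - 2*(-10) + 1*(-6) = 86
Dx = (-2)*[3*(-4) - 2*3] - 2*[(-5)*(-4) - 2*19] + 1*[(-5)*3 - 3*19]
  = (-2)*(-18) - 2*(-18) + 1*(-72) = 0
Dy = (-4)*[(-5)*(-4) - 2*19] - (-2)*[1*(-4) - 2*3] + 1*[1*19 - (-5)*3]
  = (-4)*(-18) - (-2)*(-10) + 1*(34) = 86
Dz = (-4)*[3*19 - (-5)*3] - 2*[1*19 - (-5)*3] + (-2)*[1*3 - 3*3]
  = (-4)*(72) - 2*(34) + (-2)*(-6) = -344
x = Dx/D = 0/86 = 0, y = Dy/D = 86/86 = 1, z = Dz/D = -344/86 = -4
Check eq1: (-4)(0) + (2)(1) + (1)(-4) = -2 = -2 ✓
Check eq2: (1)(0) + (3)(1) + (2)(-4) = -5 = -5 ✓
Check eq3: (3)(0) + (3)(1) + (-4)(-4) = 19 = 19 ✓

x = 0, y = 1, z = -4


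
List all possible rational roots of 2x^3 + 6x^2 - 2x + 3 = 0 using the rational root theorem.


Rational root theorem: possible roots are ±p/q where:
  p divides the constant term (3): p ∈ {1, 3}
  q divides the leading coefficient (2): q ∈ {1, 2}

All possible rational roots: -3, -3/2, -1, -1/2, 1/2, 1, 3/2, 3

-3, -3/2, -1, -1/2, 1/2, 1, 3/2, 3


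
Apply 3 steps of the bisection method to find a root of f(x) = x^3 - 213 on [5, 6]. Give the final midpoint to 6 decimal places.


f(x) = x^3 - 213
f(5) = -88 < 0
f(6) = 3 > 0

Step 1: midpoint = (5.000000 + 6.000000)/2 = 5.500000
  f(5.500000) = -46.625000
  f(mid) < 0, so root is in [5.500000, 6.000000]

Step 2: midpoint = (5.500000 + 6.000000)/2 = 5.750000
  f(5.750000) = -22.890625
  f(mid) < 0, so root is in [5.750000, 6.000000]

Step 3: midpoint = (5.750000 + 6.000000)/2 = 5.875000
  f(5.875000) = -10.220703
  f(mid) < 0, so root is in [5.875000, 6.000000]

midpoint = 5.875000


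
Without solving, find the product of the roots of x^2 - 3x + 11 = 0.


By Vieta's formulas for ax^2 + bx + c = 0:
  Sum of roots = -b/a
  Product of roots = c/a

Here a = 1, b = -3, c = 11
Sum = -(-3)/1 = 3
Product = 11/1 = 11

Product = 11


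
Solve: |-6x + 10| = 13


An absolute value equation |expr| = 13 gives two cases:
Case 1: -6x + 10 = 13
  -6x = 3, so x = -1/2
Case 2: -6x + 10 = -13
  -6x = -23, so x = 23/6

x = -1/2, x = 23/6


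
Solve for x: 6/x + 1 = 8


Subtract 1 from both sides: 6/x = 7
Multiply both sides by x: 6 = 7 * x
Divide by 7: x = 6/7

x = 6/7


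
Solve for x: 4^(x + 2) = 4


Express both sides with the same base.
4 = 4^1
Since the bases match, equate exponents: x + 2 = 1
So x = 1 - (2) = -1

x = -1


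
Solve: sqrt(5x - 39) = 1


Square both sides: 5x - 39 = 1^2 = 1
5x = 1 + 39 = 40
x = 8
Check: sqrt(5*8 - 39) = sqrt(1) = 1 ✓

x = 8


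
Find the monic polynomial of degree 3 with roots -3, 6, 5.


A monic polynomial with roots -3, 6, 5 is:
p(x) = (x + 3)(x - 6)(x - 5)
After multiplying by (x + 3): x + 3
After multiplying by (x - 6): x^2 - 3x - 18
After multiplying by (x - 5): x^3 - 8x^2 - 3x + 90

x^3 - 8x^2 - 3x + 90


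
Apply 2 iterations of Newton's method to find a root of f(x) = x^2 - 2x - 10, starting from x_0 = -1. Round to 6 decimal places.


Newton's method: x_(n+1) = x_n - f(x_n)/f'(x_n)
f(x) = x^2 - 2x - 10
f'(x) = 2x - 2

Iteration 1:
  f(-1.000000) = -7.000000
  f'(-1.000000) = -4.000000
  x_1 = -1.000000 - (-7.000000)/(-4.000000) = -2.750000

Iteration 2:
  f(-2.750000) = 3.062500
  f'(-2.750000) = -7.500000
  x_2 = -2.750000 - (3.062500)/(-7.500000) = -2.341667

x_2 = -2.341667


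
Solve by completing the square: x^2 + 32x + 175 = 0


Start: x^2 + 32x + 175 = 0
Move constant: x^2 + 32x = -175
Half of 32 is 16, squared is 256
Add 256 to both sides: x^2 + 32x + 256 = 81
(x + 16)^2 = 81
x + 16 = ±9
x = -16 + 9 = -7 or x = -16 - 9 = -25

x = -25, x = -7


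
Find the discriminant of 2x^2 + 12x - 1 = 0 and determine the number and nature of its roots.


For ax^2 + bx + c = 0, discriminant D = b^2 - 4ac
Here a = 2, b = 12, c = -1
D = (12)^2 - 4(2)(-1) = 144 + 8 = 152

D = 152 > 0 but not a perfect square
The equation has 2 distinct real irrational roots.

Discriminant = 152, 2 distinct real irrational roots


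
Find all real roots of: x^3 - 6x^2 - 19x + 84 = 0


Let p(x) = x^3 - 6x^2 - 19x + 84. By the rational root theorem (leading coefficient 1), any rational root is an integer divisor of 84: try ±1, ±2, ... in turn.
Test x = 1: value = 60 ≠ 0.
Test x = -1: value = 96 ≠ 0.
Test x = 2: value = 30 ≠ 0.
Test x = -2: value = 90 ≠ 0.
Test x = 3: value = 0 ✓, so (x - 3) is a factor.
Synthetic division by (x - 3): bring down 1; 1(3) - 6 = -3; (-3)(3) - 19 = -28; (-28)(3) + 84 = 0 → quotient x^2 - 3x - 28, remainder 0.
Solve the quadratic x^2 - 3x - 28 = 0: discriminant = (-3)^2 - 4(1)(-28) = 9 + 112 = 121.
sqrt(121) = 11, so x = (3 ± 11)/2: x = 7 or x = -4.

x = -4, x = 3, x = 7


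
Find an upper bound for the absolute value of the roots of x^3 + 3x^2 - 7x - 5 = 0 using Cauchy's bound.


Cauchy's bound: all roots r satisfy |r| <= 1 + max(|a_i/a_n|) for i = 0,...,n-1
where a_n is the leading coefficient.

Coefficients: [1, 3, -7, -5]
Leading coefficient a_n = 1
Ratios |a_i/a_n|: 3, 7, 5
Maximum ratio: 7
Cauchy's bound: |r| <= 1 + 7 = 8

Upper bound = 8


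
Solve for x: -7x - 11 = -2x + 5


Starting with: -7x - 11 = -2x + 5
Move all x terms to left: (-7 + 2)x = 5 + 11
Simplify: -5x = 16
Divide both sides by -5: x = -16/5

x = -16/5


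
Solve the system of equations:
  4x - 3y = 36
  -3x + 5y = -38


Using Cramer's rule:
Determinant D = (4)(5) - (-3)(-3) = 20 - 9 = 11
Dx = (36)(5) - (-38)(-3) = 180 - 114 = 66
Dy = (4)(-38) - (-3)(36) = -152 + 108 = -44
x = Dx/D = 66/11 = 6
y = Dy/D = -44/11 = -4

x = 6, y = -4


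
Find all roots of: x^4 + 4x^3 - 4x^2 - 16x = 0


The constant term is 0, so x = 0 is a root. Factor out x:
  x^3 + 4x^2 - 4x - 16 = 0
Let p(x) = x^3 + 4x^2 - 4x - 16. By the rational root theorem (leading coefficient 1), any rational root is an integer divisor of 16: try ±1, ±2, ... in turn.
Test x = 1: value = -15 ≠ 0.
Test x = -1: value = -9 ≠ 0.
Test x = 2: value = 0 ✓, so (x - 2) is a factor.
Synthetic division by (x - 2): bring down 1; 1(2) + 4 = 6; 6(2) - 4 = 8; 8(2) - 16 = 0 → quotient x^2 + 6x + 8, remainder 0.
Solve the quadratic x^2 + 6x + 8 = 0: discriminant = 6^2 - 4(1)(8) = 36 - 32 = 4.
sqrt(4) = 2, so x = (-6 ± 2)/2: x = -2 or x = -4.
Collecting all roots found:

x = -4, x = -2, x = 0, x = 2


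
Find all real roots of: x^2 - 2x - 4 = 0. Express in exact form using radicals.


Using the quadratic formula: x = (-b ± sqrt(b^2 - 4ac)) / (2a)
Here a = 1, b = -2, c = -4
Discriminant = b^2 - 4ac = (-2)^2 - 4(1)(-4) = 4 + 16 = 20
Since discriminant = 20 > 0, there are two real roots.
x = (2 ± 2*sqrt(5)) / 2
Simplifying: x = 1 ± sqrt(5)
Numerically: x ≈ 3.2361 or x ≈ -1.2361

x = 1 + sqrt(5) or x = 1 - sqrt(5)


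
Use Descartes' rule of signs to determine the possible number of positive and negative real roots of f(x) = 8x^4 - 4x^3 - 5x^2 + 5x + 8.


Descartes' rule of signs:

For positive roots, count sign changes in f(x) = 8x^4 - 4x^3 - 5x^2 + 5x + 8:
Signs of coefficients: +, -, -, +, +
Number of sign changes: 2
Possible positive real roots: 2, 0

For negative roots, examine f(-x) = 8x^4 + 4x^3 - 5x^2 - 5x + 8:
Signs of coefficients: +, +, -, -, +
Number of sign changes: 2
Possible negative real roots: 2, 0

Positive roots: 2 or 0; Negative roots: 2 or 0


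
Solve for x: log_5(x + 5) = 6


Convert to exponential form: x + 5 = 5^6 = 15625
x = 15625 - 5 = 15620
Check: log_5(15620 + 5) = log_5(15625) = log_5(15625) = 6 ✓

x = 15620


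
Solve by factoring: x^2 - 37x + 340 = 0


We need two numbers that multiply to 340 and add to -37.
Those numbers are -17 and -20 (since (-17) * (-20) = 340 and (-17) + (-20) = -37).
So x^2 - 37x + 340 = (x - 17)(x - 20) = 0
Setting each factor to zero: x = 17 or x = 20

x = 17, x = 20


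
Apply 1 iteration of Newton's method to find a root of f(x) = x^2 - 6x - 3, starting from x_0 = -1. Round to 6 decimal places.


Newton's method: x_(n+1) = x_n - f(x_n)/f'(x_n)
f(x) = x^2 - 6x - 3
f'(x) = 2x - 6

Iteration 1:
  f(-1.000000) = 4.000000
  f'(-1.000000) = -8.000000
  x_1 = -1.000000 - (4.000000)/(-8.000000) = -0.500000

x_1 = -0.500000


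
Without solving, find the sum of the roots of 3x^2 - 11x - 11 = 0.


By Vieta's formulas for ax^2 + bx + c = 0:
  Sum of roots = -b/a
  Product of roots = c/a

Here a = 3, b = -11, c = -11
Sum = -(-11)/3 = 11/3
Product = -11/3 = -11/3

Sum = 11/3


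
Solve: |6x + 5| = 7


An absolute value equation |expr| = 7 gives two cases:
Case 1: 6x + 5 = 7
  6x = 2, so x = 1/3
Case 2: 6x + 5 = -7
  6x = -12, so x = -2

x = -2, x = 1/3


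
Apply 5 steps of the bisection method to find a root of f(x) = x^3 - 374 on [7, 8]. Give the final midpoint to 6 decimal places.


f(x) = x^3 - 374
f(7) = -31 < 0
f(8) = 138 > 0

Step 1: midpoint = (7.000000 + 8.000000)/2 = 7.500000
  f(7.500000) = 47.875000
  f(mid) > 0, so root is in [7.000000, 7.500000]

Step 2: midpoint = (7.000000 + 7.500000)/2 = 7.250000
  f(7.250000) = 7.078125
  f(mid) > 0, so root is in [7.000000, 7.250000]

Step 3: midpoint = (7.000000 + 7.250000)/2 = 7.125000
  f(7.125000) = -12.294922
  f(mid) < 0, so root is in [7.125000, 7.250000]

Step 4: midpoint = (7.125000 + 7.250000)/2 = 7.187500
  f(7.187500) = -2.692627
  f(mid) < 0, so root is in [7.187500, 7.250000]

Step 5: midpoint = (7.187500 + 7.250000)/2 = 7.218750
  f(7.218750) = 2.171600
  f(mid) > 0, so root is in [7.187500, 7.218750]

midpoint = 7.218750


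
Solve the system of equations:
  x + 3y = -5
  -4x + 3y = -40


Using Cramer's rule:
Determinant D = (1)(3) - (-4)(3) = 3 + 12 = 15
Dx = (-5)(3) - (-40)(3) = -15 + 120 = 105
Dy = (1)(-40) - (-4)(-5) = -40 - 20 = -60
x = Dx/D = 105/15 = 7
y = Dy/D = -60/15 = -4

x = 7, y = -4


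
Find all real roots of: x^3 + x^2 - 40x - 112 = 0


Let p(x) = x^3 + x^2 - 40x - 112. By the rational root theorem (leading coefficient 1), any rational root is an integer divisor of 112: try ±1, ±2, ... in turn.
Test x = 1: value = -150 ≠ 0.
Test x = -1: value = -72 ≠ 0.
Test x = 2: value = -180 ≠ 0.
Test x = -2: value = -36 ≠ 0.
Test x = 4: value = -192 ≠ 0.
Test x = -4: value = 0 ✓, so (x + 4) is a factor.
Synthetic division by (x + 4): bring down 1; 1(-4) + 1 = -3; (-3)(-4) - 40 = -28; (-28)(-4) - 112 = 0 → quotient x^2 - 3x - 28, remainder 0.
Solve the quadratic x^2 - 3x - 28 = 0: discriminant = (-3)^2 - 4(1)(-28) = 9 + 112 = 121.
sqrt(121) = 11, so x = (3 ± 11)/2: x = 7 or x = -4.

x = -4 (multiplicity 2), x = 7


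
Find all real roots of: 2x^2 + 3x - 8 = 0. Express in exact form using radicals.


Using the quadratic formula: x = (-b ± sqrt(b^2 - 4ac)) / (2a)
Here a = 2, b = 3, c = -8
Discriminant = b^2 - 4ac = 3^2 - 4(2)(-8) = 9 + 64 = 73
Since discriminant = 73 > 0, there are two real roots.
x = (-3 ± sqrt(73)) / 4
Numerically: x ≈ 1.3860 or x ≈ -2.8860

x = (-3 + sqrt(73)) / 4 or x = (-3 - sqrt(73)) / 4


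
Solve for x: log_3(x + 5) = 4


Convert to exponential form: x + 5 = 3^4 = 81
x = 81 - 5 = 76
Check: log_3(76 + 5) = log_3(81) = log_3(81) = 4 ✓

x = 76


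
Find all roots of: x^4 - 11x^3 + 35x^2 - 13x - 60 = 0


Let p(x) = x^4 - 11x^3 + 35x^2 - 13x - 60. By the rational root theorem (leading coefficient 1), any rational root is an integer divisor of 60: try ±1, ±2, ... in turn.
Test x = 1: value = -48 ≠ 0.
Test x = -1: value = 0 ✓, so (x + 1) is a factor.
Synthetic division by (x + 1): bring down 1; 1(-1) - 11 = -12; (-12)(-1) + 35 = 47; 47(-1) - 13 = -60; (-60)(-1) - 60 = 0 → quotient x^3 - 12x^2 + 47x - 60, remainder 0.
Continue with the quotient x^3 - 12x^2 + 47x - 60 (candidates must divide 60; re-test x = -1 first in case it repeats).
Test x = -1: value = -120 ≠ 0.
Test x = 2: value = -6 ≠ 0.
Test x = -2: value = -210 ≠ 0.
Test x = 3: value = 0 ✓, so (x - 3) is a factor.
Synthetic division by (x - 3): bring down 1; 1(3) - 12 = -9; (-9)(3) + 47 = 20; 20(3) - 60 = 0 → quotient x^2 - 9x + 20, remainder 0.
Solve the quadratic x^2 - 9x + 20 = 0: discriminant = (-9)^2 - 4(1)(20) = 81 - 80 = 1.
sqrt(1) = 1, so x = (9 ± 1)/2: x = 5 or x = 4.
Collecting all roots found:

x = -1, x = 3, x = 4, x = 5


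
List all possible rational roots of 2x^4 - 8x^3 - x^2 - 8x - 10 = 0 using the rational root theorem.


Rational root theorem: possible roots are ±p/q where:
  p divides the constant term (-10): p ∈ {1, 2, 5, 10}
  q divides the leading coefficient (2): q ∈ {1, 2}

All possible rational roots: -10, -5, -5/2, -2, -1, -1/2, 1/2, 1, 2, 5/2, 5, 10

-10, -5, -5/2, -2, -1, -1/2, 1/2, 1, 2, 5/2, 5, 10


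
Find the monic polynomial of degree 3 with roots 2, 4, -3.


A monic polynomial with roots 2, 4, -3 is:
p(x) = (x - 2)(x - 4)(x + 3)
After multiplying by (x - 2): x - 2
After multiplying by (x - 4): x^2 - 6x + 8
After multiplying by (x + 3): x^3 - 3x^2 - 10x + 24

x^3 - 3x^2 - 10x + 24


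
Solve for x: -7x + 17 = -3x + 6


Starting with: -7x + 17 = -3x + 6
Move all x terms to left: (-7 + 3)x = 6 - 17
Simplify: -4x = -11
Divide both sides by -4: x = 11/4

x = 11/4


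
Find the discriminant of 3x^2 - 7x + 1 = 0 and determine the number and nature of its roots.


For ax^2 + bx + c = 0, discriminant D = b^2 - 4ac
Here a = 3, b = -7, c = 1
D = (-7)^2 - 4(3)(1) = 49 - 12 = 37

D = 37 > 0 but not a perfect square
The equation has 2 distinct real irrational roots.

Discriminant = 37, 2 distinct real irrational roots


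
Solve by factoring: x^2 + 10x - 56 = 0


We need two numbers that multiply to -56 and add to 10.
Those numbers are 14 and -4 (since 14 * (-4) = -56 and 14 + (-4) = 10).
So x^2 + 10x - 56 = (x + 14)(x - 4) = 0
Setting each factor to zero: x = -14 or x = 4

x = -14, x = 4


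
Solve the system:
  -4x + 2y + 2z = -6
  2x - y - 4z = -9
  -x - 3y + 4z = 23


Using Cramer's rule. Expand each determinant along the first row.
D  = (-4)*[(-1)*4 - (-4)*(-3)] - 2*[2*4 - (-4)*(-1)] + 2*[2*(-3) - (-1)*(-1)]
  = (-4)*(-16) - 2*(4) + 2*(-7) = 42
Dx = (-6)*[(-1)*4 - (-4)*(-3)] - 2*[(-9)*4 - (-4)*23] + 2*[(-9)*(-3) - (-1)*23]
  = (-6)*(-16) - 2*(56) + 2*(50) = 84
Dy = (-4)*[(-9)*4 - (-4)*23] - (-6)*[2*4 - (-4)*(-1)] + 2*[2*23 - (-9)*(-1)]
  = (-4)*(56) - (-6)*(4) + 2*(37) = -126
Dz = (-4)*[(-1)*23 - (-9)*(-3)] - 2*[2*23 - (-9)*(-1)] + (-6)*[2*(-3) - (-1)*(-1)]
  = (-4)*(-50) - 2*(37) + (-6)*(-7) = 168
x = Dx/D = 84/42 = 2, y = Dy/D = -126/42 = -3, z = Dz/D = 168/42 = 4
Check eq1: (-4)(2) + (2)(-3) + (2)(4) = -6 = -6 ✓
Check eq2: (2)(2) + (-1)(-3) + (-4)(4) = -9 = -9 ✓
Check eq3: (-1)(2) + (-3)(-3) + (4)(4) = 23 = 23 ✓

x = 2, y = -3, z = 4


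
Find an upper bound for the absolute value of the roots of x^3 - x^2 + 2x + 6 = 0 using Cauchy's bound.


Cauchy's bound: all roots r satisfy |r| <= 1 + max(|a_i/a_n|) for i = 0,...,n-1
where a_n is the leading coefficient.

Coefficients: [1, -1, 2, 6]
Leading coefficient a_n = 1
Ratios |a_i/a_n|: 1, 2, 6
Maximum ratio: 6
Cauchy's bound: |r| <= 1 + 6 = 7

Upper bound = 7


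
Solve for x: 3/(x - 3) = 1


Multiply both sides by (x - 3): 3 = 1(x - 3)
Distribute: 3 = x - 3
x = 3 + 3 = 6
x = 6

x = 6


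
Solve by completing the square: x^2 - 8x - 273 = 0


Start: x^2 - 8x - 273 = 0
Move constant: x^2 - 8x = 273
Half of -8 is -4, squared is 16
Add 16 to both sides: x^2 - 8x + 16 = 289
(x - 4)^2 = 289
x - 4 = ±17
x = 4 + 17 = 21 or x = 4 - 17 = -13

x = -13, x = 21


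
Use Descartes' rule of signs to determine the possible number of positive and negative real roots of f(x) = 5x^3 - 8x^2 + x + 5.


Descartes' rule of signs:

For positive roots, count sign changes in f(x) = 5x^3 - 8x^2 + x + 5:
Signs of coefficients: +, -, +, +
Number of sign changes: 2
Possible positive real roots: 2, 0

For negative roots, examine f(-x) = -5x^3 - 8x^2 - x + 5:
Signs of coefficients: -, -, -, +
Number of sign changes: 1
Possible negative real roots: 1

Positive roots: 2 or 0; Negative roots: 1


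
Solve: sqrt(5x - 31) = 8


Square both sides: 5x - 31 = 8^2 = 64
5x = 64 + 31 = 95
x = 19
Check: sqrt(5*19 - 31) = sqrt(64) = 8 ✓

x = 19


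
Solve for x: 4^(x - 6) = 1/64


Express both sides with the same base.
1/64 = 4^(-3)
Since the bases match, equate exponents: x - 6 = -3
So x = -3 - (-6) = 3

x = 3


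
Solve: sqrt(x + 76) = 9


Square both sides: x + 76 = 9^2 = 81
x = 81 - 76 = 5
x = 5
Check: sqrt(1*5 + 76) = sqrt(81) = 9 ✓

x = 5


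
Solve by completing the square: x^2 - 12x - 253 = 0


Start: x^2 - 12x - 253 = 0
Move constant: x^2 - 12x = 253
Half of -12 is -6, squared is 36
Add 36 to both sides: x^2 - 12x + 36 = 289
(x - 6)^2 = 289
x - 6 = ±17
x = 6 + 17 = 23 or x = 6 - 17 = -11

x = -11, x = 23


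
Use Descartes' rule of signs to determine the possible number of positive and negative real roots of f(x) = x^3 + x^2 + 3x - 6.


Descartes' rule of signs:

For positive roots, count sign changes in f(x) = x^3 + x^2 + 3x - 6:
Signs of coefficients: +, +, +, -
Number of sign changes: 1
Possible positive real roots: 1

For negative roots, examine f(-x) = -x^3 + x^2 - 3x - 6:
Signs of coefficients: -, +, -, -
Number of sign changes: 2
Possible negative real roots: 2, 0

Positive roots: 1; Negative roots: 2 or 0


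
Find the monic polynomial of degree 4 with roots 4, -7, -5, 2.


A monic polynomial with roots 4, -7, -5, 2 is:
p(x) = (x - 4)(x + 7)(x + 5)(x - 2)
After multiplying by (x - 4): x - 4
After multiplying by (x + 7): x^2 + 3x - 28
After multiplying by (x + 5): x^3 + 8x^2 - 13x - 140
After multiplying by (x - 2): x^4 + 6x^3 - 29x^2 - 114x + 280

x^4 + 6x^3 - 29x^2 - 114x + 280


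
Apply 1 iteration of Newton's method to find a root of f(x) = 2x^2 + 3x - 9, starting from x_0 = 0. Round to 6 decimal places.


Newton's method: x_(n+1) = x_n - f(x_n)/f'(x_n)
f(x) = 2x^2 + 3x - 9
f'(x) = 4x + 3

Iteration 1:
  f(0.000000) = -9.000000
  f'(0.000000) = 3.000000
  x_1 = 0.000000 - (-9.000000)/(3.000000) = 3.000000

x_1 = 3.000000


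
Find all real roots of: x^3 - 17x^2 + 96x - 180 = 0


Let p(x) = x^3 - 17x^2 + 96x - 180. By the rational root theorem (leading coefficient 1), any rational root is an integer divisor of 180: try ±1, ±2, ... in turn.
Test x = 1: value = -100 ≠ 0.
Test x = -1: value = -294 ≠ 0.
Test x = 2: value = -48 ≠ 0.
Test x = -2: value = -448 ≠ 0.
Test x = 3: value = -18 ≠ 0.
Test x = -3: value = -648 ≠ 0.
Test x = 4: value = -4 ≠ 0.
Test x = -4: value = -900 ≠ 0.
Test x = 5: value = 0 ✓, so (x - 5) is a factor.
Synthetic division by (x - 5): bring down 1; 1(5) - 17 = -12; (-12)(5) + 96 = 36; 36(5) - 180 = 0 → quotient x^2 - 12x + 36, remainder 0.
Solve the quadratic x^2 - 12x + 36 = 0: discriminant = (-12)^2 - 4(1)(36) = 144 - 144 = 0.
Discriminant = 0, so a double root: x = 12/2 = 6.

x = 5, x = 6 (multiplicity 2)


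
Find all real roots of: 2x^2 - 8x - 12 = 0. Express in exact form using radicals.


Using the quadratic formula: x = (-b ± sqrt(b^2 - 4ac)) / (2a)
Here a = 2, b = -8, c = -12
Discriminant = b^2 - 4ac = (-8)^2 - 4(2)(-12) = 64 + 96 = 160
Since discriminant = 160 > 0, there are two real roots.
x = (8 ± 4*sqrt(10)) / 4
Simplifying: x = 2 ± sqrt(10)
Numerically: x ≈ 5.1623 or x ≈ -1.1623

x = 2 + sqrt(10) or x = 2 - sqrt(10)


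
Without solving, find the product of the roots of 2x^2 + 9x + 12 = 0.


By Vieta's formulas for ax^2 + bx + c = 0:
  Sum of roots = -b/a
  Product of roots = c/a

Here a = 2, b = 9, c = 12
Sum = -(9)/2 = -9/2
Product = 12/2 = 6

Product = 6


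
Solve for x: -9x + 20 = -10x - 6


Starting with: -9x + 20 = -10x - 6
Move all x terms to left: (-9 + 10)x = -6 - 20
Simplify: x = -26
Divide both sides by 1: x = -26

x = -26


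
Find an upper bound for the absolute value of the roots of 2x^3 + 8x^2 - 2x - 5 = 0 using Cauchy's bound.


Cauchy's bound: all roots r satisfy |r| <= 1 + max(|a_i/a_n|) for i = 0,...,n-1
where a_n is the leading coefficient.

Coefficients: [2, 8, -2, -5]
Leading coefficient a_n = 2
Ratios |a_i/a_n|: 4, 1, 5/2
Maximum ratio: 4
Cauchy's bound: |r| <= 1 + 4 = 5

Upper bound = 5


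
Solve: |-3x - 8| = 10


An absolute value equation |expr| = 10 gives two cases:
Case 1: -3x - 8 = 10
  -3x = 18, so x = -6
Case 2: -3x - 8 = -10
  -3x = -2, so x = 2/3

x = -6, x = 2/3


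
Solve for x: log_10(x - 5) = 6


Convert to exponential form: x - 5 = 10^6 = 1000000
x = 1000000 + 5 = 1000005
Check: log_10(1000005 - 5) = log_10(1000000) = log_10(1000000) = 6 ✓

x = 1000005


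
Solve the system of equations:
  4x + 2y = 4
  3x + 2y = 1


Using Cramer's rule:
Determinant D = (4)(2) - (3)(2) = 8 - 6 = 2
Dx = (4)(2) - (1)(2) = 8 - 2 = 6
Dy = (4)(1) - (3)(4) = 4 - 12 = -8
x = Dx/D = 6/2 = 3
y = Dy/D = -8/2 = -4

x = 3, y = -4


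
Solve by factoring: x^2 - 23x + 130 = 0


We need two numbers that multiply to 130 and add to -23.
Those numbers are -10 and -13 (since (-10) * (-13) = 130 and (-10) + (-13) = -23).
So x^2 - 23x + 130 = (x - 10)(x - 13) = 0
Setting each factor to zero: x = 10 or x = 13

x = 10, x = 13


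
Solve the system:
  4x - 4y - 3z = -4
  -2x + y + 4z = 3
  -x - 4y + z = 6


Using Cramer's rule. Expand each determinant along the first row.
D  = 4*[1*1 - 4*(-4)] - (-4)*[(-2)*1 - 4*(-1)] + (-3)*[(-2)*(-4) - 1*(-1)]
  = 4*(17) - (-4)*(2) + (-3)*(9) = 49
Dx = (-4)*[1*1 - 4*(-4)] - (-4)*[3*1 - 4*6] + (-3)*[3*(-4) - 1*6]
  = (-4)*(17) - (-4)*(-21) + (-3)*(-18) = -98
Dy = 4*[3*1 - 4*6] - (-4)*[(-2)*1 - 4*(-1)] + (-3)*[(-2)*6 - 3*(-1)]
  = 4*(-21) - (-4)*(2) + (-3)*(-9) = -49
Dz = 4*[1*6 - 3*(-4)] - (-4)*[(-2)*6 - 3*(-1)] + (-4)*[(-2)*(-4) - 1*(-1)]
  = 4*(18) - (-4)*(-9) + (-4)*(9) = 0
x = Dx/D = -98/49 = -2, y = Dy/D = -49/49 = -1, z = Dz/D = 0/49 = 0
Check eq1: (4)(-2) + (-4)(-1) + (-3)(0) = -4 = -4 ✓
Check eq2: (-2)(-2) + (1)(-1) + (4)(0) = 3 = 3 ✓
Check eq3: (-1)(-2) + (-4)(-1) + (1)(0) = 6 = 6 ✓

x = -2, y = -1, z = 0


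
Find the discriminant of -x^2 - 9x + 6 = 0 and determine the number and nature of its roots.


For ax^2 + bx + c = 0, discriminant D = b^2 - 4ac
Here a = -1, b = -9, c = 6
D = (-9)^2 - 4(-1)(6) = 81 + 24 = 105

D = 105 > 0 but not a perfect square
The equation has 2 distinct real irrational roots.

Discriminant = 105, 2 distinct real irrational roots


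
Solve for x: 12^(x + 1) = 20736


Express both sides with the same base.
20736 = 12^4
Since the bases match, equate exponents: x + 1 = 4
So x = 4 - (1) = 3

x = 3


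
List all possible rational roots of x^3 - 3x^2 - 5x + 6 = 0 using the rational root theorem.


Rational root theorem: possible roots are ±p/q where:
  p divides the constant term (6): p ∈ {1, 2, 3, 6}
  q divides the leading coefficient (1): q ∈ {1}

All possible rational roots: -6, -3, -2, -1, 1, 2, 3, 6

-6, -3, -2, -1, 1, 2, 3, 6


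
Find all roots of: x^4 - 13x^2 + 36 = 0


Let p(x) = x^4 - 13x^2 + 36. By the rational root theorem (leading coefficient 1), any rational root is an integer divisor of 36: try ±1, ±2, ... in turn.
Test x = 1: value = 24 ≠ 0.
Test x = -1: value = 24 ≠ 0.
Test x = 2: value = 0 ✓, so (x - 2) is a factor.
Synthetic division by (x - 2): bring down 1; 1(2) + 0 = 2; 2(2) - 13 = -9; (-9)(2) + 0 = -18; (-18)(2) + 36 = 0 → quotient x^3 + 2x^2 - 9x - 18, remainder 0.
Continue with the quotient x^3 + 2x^2 - 9x - 18 (candidates must divide 18; re-test x = 2 first in case it repeats).
Test x = 2: value = -20 ≠ 0.
Test x = -2: value = 0 ✓, so (x + 2) is a factor.
Synthetic division by (x + 2): bring down 1; 1(-2) + 2 = 0; 0(-2) - 9 = -9; (-9)(-2) - 18 = 0 → quotient x^2 - 9, remainder 0.
Solve the quadratic x^2 - 9 = 0: discriminant = 0^2 - 4(1)(-9) = 0 + 36 = 36.
sqrt(36) = 6, so x = (0 ± 6)/2: x = 3 or x = -3.
Collecting all roots found:

x = -3, x = -2, x = 2, x = 3


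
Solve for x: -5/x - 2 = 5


Subtract -2 from both sides: -5/x = 7
Multiply both sides by x: -5 = 7 * x
Divide by 7: x = -5/7

x = -5/7


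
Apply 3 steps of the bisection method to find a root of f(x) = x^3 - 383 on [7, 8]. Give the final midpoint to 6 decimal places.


f(x) = x^3 - 383
f(7) = -40 < 0
f(8) = 129 > 0

Step 1: midpoint = (7.000000 + 8.000000)/2 = 7.500000
  f(7.500000) = 38.875000
  f(mid) > 0, so root is in [7.000000, 7.500000]

Step 2: midpoint = (7.000000 + 7.500000)/2 = 7.250000
  f(7.250000) = -1.921875
  f(mid) < 0, so root is in [7.250000, 7.500000]

Step 3: midpoint = (7.250000 + 7.500000)/2 = 7.375000
  f(7.375000) = 18.130859
  f(mid) > 0, so root is in [7.250000, 7.375000]

midpoint = 7.375000


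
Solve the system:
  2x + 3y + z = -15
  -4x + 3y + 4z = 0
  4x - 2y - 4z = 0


Using Cramer's rule. Expand each determinant along the first row.
D  = 2*[3*(-4) - 4*(-2)] - 3*[(-4)*(-4) - 4*4] + 1*[(-4)*(-2) - 3*4]
  = 2*(-4) - 3*(0) + 1*(-4) = -12
Dx = (-15)*[3*(-4) - 4*(-2)] - 3*[0*(-4) - 4*0] + 1*[0*(-2) - 3*0]
  = (-15)*(-4) - 3*(0) + 1*(0) = 60
Dy = 2*[0*(-4) - 4*0] - (-15)*[(-4)*(-4) - 4*4] + 1*[(-4)*0 - 0*4]
  = 2*(0) - (-15)*(0) + 1*(0) = 0
Dz = 2*[3*0 - 0*(-2)] - 3*[(-4)*0 - 0*4] + (-15)*[(-4)*(-2) - 3*4]
  = 2*(0) - 3*(0) + (-15)*(-4) = 60
x = Dx/D = 60/-12 = -5, y = Dy/D = 0/-12 = 0, z = Dz/D = 60/-12 = -5
Check eq1: (2)(-5) + (3)(0) + (1)(-5) = -15 = -15 ✓
Check eq2: (-4)(-5) + (3)(0) + (4)(-5) = 0 = 0 ✓
Check eq3: (4)(-5) + (-2)(0) + (-4)(-5) = 0 = 0 ✓

x = -5, y = 0, z = -5


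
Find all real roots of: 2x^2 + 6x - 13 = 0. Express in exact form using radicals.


Using the quadratic formula: x = (-b ± sqrt(b^2 - 4ac)) / (2a)
Here a = 2, b = 6, c = -13
Discriminant = b^2 - 4ac = 6^2 - 4(2)(-13) = 36 + 104 = 140
Since discriminant = 140 > 0, there are two real roots.
x = (-6 ± 2*sqrt(35)) / 4
Simplifying: x = (-3 ± sqrt(35)) / 2
Numerically: x ≈ 1.4580 or x ≈ -4.4580

x = (-3 + sqrt(35)) / 2 or x = (-3 - sqrt(35)) / 2


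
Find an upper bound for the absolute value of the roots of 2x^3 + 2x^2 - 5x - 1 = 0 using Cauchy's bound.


Cauchy's bound: all roots r satisfy |r| <= 1 + max(|a_i/a_n|) for i = 0,...,n-1
where a_n is the leading coefficient.

Coefficients: [2, 2, -5, -1]
Leading coefficient a_n = 2
Ratios |a_i/a_n|: 1, 5/2, 1/2
Maximum ratio: 5/2
Cauchy's bound: |r| <= 1 + 5/2 = 7/2

Upper bound = 7/2


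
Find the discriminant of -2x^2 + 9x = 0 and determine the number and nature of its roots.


For ax^2 + bx + c = 0, discriminant D = b^2 - 4ac
Here a = -2, b = 9, c = 0
D = (9)^2 - 4(-2)(0) = 81 - 0 = 81

D = 81 > 0 and is a perfect square (sqrt = 9)
The equation has 2 distinct real rational roots.

Discriminant = 81, 2 distinct real rational roots


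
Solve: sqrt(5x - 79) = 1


Square both sides: 5x - 79 = 1^2 = 1
5x = 1 + 79 = 80
x = 16
Check: sqrt(5*16 - 79) = sqrt(1) = 1 ✓

x = 16


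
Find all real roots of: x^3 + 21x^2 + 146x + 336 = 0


Let p(x) = x^3 + 21x^2 + 146x + 336. By the rational root theorem (leading coefficient 1), any rational root is an integer divisor of 336: try ±1, ±2, ... in turn.
Test x = 1: value = 504 ≠ 0.
Test x = -1: value = 210 ≠ 0.
Test x = 2: value = 720 ≠ 0.
Test x = -2: value = 120 ≠ 0.
Test x = 3: value = 990 ≠ 0.
Test x = -3: value = 60 ≠ 0.
Test x = 4: value = 1320 ≠ 0.
Test x = -4: value = 24 ≠ 0.
Test x = 6: value = 2184 ≠ 0.
Test x = -6: value = 0 ✓, so (x + 6) is a factor.
Synthetic division by (x + 6): bring down 1; 1(-6) + 21 = 15; 15(-6) + 146 = 56; 56(-6) + 336 = 0 → quotient x^2 + 15x + 56, remainder 0.
Solve the quadratic x^2 + 15x + 56 = 0: discriminant = 15^2 - 4(1)(56) = 225 - 224 = 1.
sqrt(1) = 1, so x = (-15 ± 1)/2: x = -7 or x = -8.

x = -8, x = -7, x = -6


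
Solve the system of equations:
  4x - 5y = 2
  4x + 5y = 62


Using Cramer's rule:
Determinant D = (4)(5) - (4)(-5) = 20 + 20 = 40
Dx = (2)(5) - (62)(-5) = 10 + 310 = 320
Dy = (4)(62) - (4)(2) = 248 - 8 = 240
x = Dx/D = 320/40 = 8
y = Dy/D = 240/40 = 6

x = 8, y = 6


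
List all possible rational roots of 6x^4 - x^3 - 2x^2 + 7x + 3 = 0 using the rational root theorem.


Rational root theorem: possible roots are ±p/q where:
  p divides the constant term (3): p ∈ {1, 3}
  q divides the leading coefficient (6): q ∈ {1, 2, 3, 6}

All possible rational roots: -3, -3/2, -1, -1/2, -1/3, -1/6, 1/6, 1/3, 1/2, 1, 3/2, 3

-3, -3/2, -1, -1/2, -1/3, -1/6, 1/6, 1/3, 1/2, 1, 3/2, 3


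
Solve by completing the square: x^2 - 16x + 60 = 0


Start: x^2 - 16x + 60 = 0
Move constant: x^2 - 16x = -60
Half of -16 is -8, squared is 64
Add 64 to both sides: x^2 - 16x + 64 = 4
(x - 8)^2 = 4
x - 8 = ±2
x = 8 + 2 = 10 or x = 8 - 2 = 6

x = 6, x = 10


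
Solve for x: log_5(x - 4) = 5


Convert to exponential form: x - 4 = 5^5 = 3125
x = 3125 + 4 = 3129
Check: log_5(3129 - 4) = log_5(3125) = log_5(3125) = 5 ✓

x = 3129


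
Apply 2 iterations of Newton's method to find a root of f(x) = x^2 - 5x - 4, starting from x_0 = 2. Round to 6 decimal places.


Newton's method: x_(n+1) = x_n - f(x_n)/f'(x_n)
f(x) = x^2 - 5x - 4
f'(x) = 2x - 5

Iteration 1:
  f(2.000000) = -10.000000
  f'(2.000000) = -1.000000
  x_1 = 2.000000 - (-10.000000)/(-1.000000) = -8.000000

Iteration 2:
  f(-8.000000) = 100.000000
  f'(-8.000000) = -21.000000
  x_2 = -8.000000 - (100.000000)/(-21.000000) = -3.238095

x_2 = -3.238095


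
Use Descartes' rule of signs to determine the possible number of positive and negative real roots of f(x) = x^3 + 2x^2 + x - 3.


Descartes' rule of signs:

For positive roots, count sign changes in f(x) = x^3 + 2x^2 + x - 3:
Signs of coefficients: +, +, +, -
Number of sign changes: 1
Possible positive real roots: 1

For negative roots, examine f(-x) = -x^3 + 2x^2 - x - 3:
Signs of coefficients: -, +, -, -
Number of sign changes: 2
Possible negative real roots: 2, 0

Positive roots: 1; Negative roots: 2 or 0


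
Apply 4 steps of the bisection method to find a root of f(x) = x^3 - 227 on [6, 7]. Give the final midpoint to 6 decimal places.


f(x) = x^3 - 227
f(6) = -11 < 0
f(7) = 116 > 0

Step 1: midpoint = (6.000000 + 7.000000)/2 = 6.500000
  f(6.500000) = 47.625000
  f(mid) > 0, so root is in [6.000000, 6.500000]

Step 2: midpoint = (6.000000 + 6.500000)/2 = 6.250000
  f(6.250000) = 17.140625
  f(mid) > 0, so root is in [6.000000, 6.250000]

Step 3: midpoint = (6.000000 + 6.250000)/2 = 6.125000
  f(6.125000) = 2.783203
  f(mid) > 0, so root is in [6.000000, 6.125000]

Step 4: midpoint = (6.000000 + 6.125000)/2 = 6.062500
  f(6.062500) = -4.179443
  f(mid) < 0, so root is in [6.062500, 6.125000]

midpoint = 6.062500


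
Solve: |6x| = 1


An absolute value equation |expr| = 1 gives two cases:
Case 1: 6x = 1
  6x = 1, so x = 1/6
Case 2: 6x = -1
  6x = -1, so x = -1/6

x = -1/6, x = 1/6


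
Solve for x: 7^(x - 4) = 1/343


Express both sides with the same base.
1/343 = 7^(-3)
Since the bases match, equate exponents: x - 4 = -3
So x = -3 - (-4) = 1

x = 1


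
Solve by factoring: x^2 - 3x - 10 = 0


We need two numbers that multiply to -10 and add to -3.
Those numbers are -5 and 2 (since (-5) * 2 = -10 and (-5) + 2 = -3).
So x^2 - 3x - 10 = (x - 5)(x + 2) = 0
Setting each factor to zero: x = 5 or x = -2

x = -2, x = 5


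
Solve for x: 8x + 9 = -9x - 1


Starting with: 8x + 9 = -9x - 1
Move all x terms to left: (8 + 9)x = -1 - 9
Simplify: 17x = -10
Divide both sides by 17: x = -10/17

x = -10/17


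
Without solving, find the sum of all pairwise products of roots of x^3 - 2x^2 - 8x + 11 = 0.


By Vieta's formulas for x^3 + bx^2 + cx + d = 0:
  r1 + r2 + r3 = -b/a = 2
  r1*r2 + r1*r3 + r2*r3 = c/a = -8
  r1*r2*r3 = -d/a = -11


Sum of pairwise products = -8


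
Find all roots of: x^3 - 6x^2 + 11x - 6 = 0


Let p(x) = x^3 - 6x^2 + 11x - 6. By the rational root theorem (leading coefficient 1), any rational root is an integer divisor of 6: try ±1, ±2, ... in turn.
Test x = 1: value = 0 ✓, so (x - 1) is a factor.
Synthetic division by (x - 1): bring down 1; 1(1) - 6 = -5; (-5)(1) + 11 = 6; 6(1) - 6 = 0 → quotient x^2 - 5x + 6, remainder 0.
Solve the quadratic x^2 - 5x + 6 = 0: discriminant = (-5)^2 - 4(1)(6) = 25 - 24 = 1.
sqrt(1) = 1, so x = (5 ± 1)/2: x = 3 or x = 2.
Collecting all roots found:

x = 1, x = 2, x = 3
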